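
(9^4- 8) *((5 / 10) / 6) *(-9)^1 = -19659 / 4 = -4914.75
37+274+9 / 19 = 5918 / 19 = 311.47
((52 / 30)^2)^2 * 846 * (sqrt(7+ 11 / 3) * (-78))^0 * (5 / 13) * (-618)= -680683328 / 375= -1815155.54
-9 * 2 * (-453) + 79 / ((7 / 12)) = 58026 / 7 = 8289.43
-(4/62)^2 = -4/961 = -0.00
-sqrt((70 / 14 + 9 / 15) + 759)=-sqrt(19115) / 5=-27.65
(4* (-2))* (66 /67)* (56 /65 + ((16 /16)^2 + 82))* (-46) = 132393888 /4355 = 30400.43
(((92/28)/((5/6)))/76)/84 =23/37240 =0.00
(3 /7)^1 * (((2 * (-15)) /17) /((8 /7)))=-45 /68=-0.66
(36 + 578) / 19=614 / 19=32.32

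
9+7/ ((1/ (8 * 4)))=233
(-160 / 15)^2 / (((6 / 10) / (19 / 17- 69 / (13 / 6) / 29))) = 3.70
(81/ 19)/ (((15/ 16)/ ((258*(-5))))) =-111456/ 19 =-5866.11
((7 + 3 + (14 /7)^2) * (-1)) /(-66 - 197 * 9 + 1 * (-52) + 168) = 14 /1723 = 0.01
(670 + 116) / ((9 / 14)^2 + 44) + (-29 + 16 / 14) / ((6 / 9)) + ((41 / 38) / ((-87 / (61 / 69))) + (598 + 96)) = 4655852524744 / 6950063295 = 669.90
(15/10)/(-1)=-3/2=-1.50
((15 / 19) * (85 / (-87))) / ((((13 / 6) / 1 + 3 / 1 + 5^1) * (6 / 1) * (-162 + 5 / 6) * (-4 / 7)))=-8925 / 65003674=-0.00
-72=-72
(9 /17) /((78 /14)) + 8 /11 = 1999 /2431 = 0.82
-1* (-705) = 705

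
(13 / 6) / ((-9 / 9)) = -13 / 6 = -2.17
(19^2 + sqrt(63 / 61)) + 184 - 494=52.02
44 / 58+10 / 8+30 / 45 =931 / 348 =2.68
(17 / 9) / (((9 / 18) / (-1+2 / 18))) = -272 / 81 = -3.36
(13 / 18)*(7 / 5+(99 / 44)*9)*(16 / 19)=11258 / 855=13.17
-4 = -4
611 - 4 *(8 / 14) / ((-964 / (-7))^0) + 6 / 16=609.09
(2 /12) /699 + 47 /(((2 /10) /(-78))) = -76876019 /4194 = -18330.00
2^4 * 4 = 64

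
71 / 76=0.93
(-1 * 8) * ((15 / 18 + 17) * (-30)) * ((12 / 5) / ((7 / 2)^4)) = 164352 / 2401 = 68.45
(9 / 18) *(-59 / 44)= -59 / 88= -0.67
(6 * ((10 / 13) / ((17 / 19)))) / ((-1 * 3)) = -380 / 221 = -1.72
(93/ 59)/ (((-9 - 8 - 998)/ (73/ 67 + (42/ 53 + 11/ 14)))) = -12333939/ 2977122890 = -0.00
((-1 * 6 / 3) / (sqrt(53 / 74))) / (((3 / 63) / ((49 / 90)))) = -343 * sqrt(3922) / 795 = -27.02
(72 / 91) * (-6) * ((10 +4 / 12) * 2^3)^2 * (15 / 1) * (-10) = 442828800 / 91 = 4866250.55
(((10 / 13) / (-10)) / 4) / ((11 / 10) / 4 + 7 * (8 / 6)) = -30 / 14989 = -0.00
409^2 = 167281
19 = 19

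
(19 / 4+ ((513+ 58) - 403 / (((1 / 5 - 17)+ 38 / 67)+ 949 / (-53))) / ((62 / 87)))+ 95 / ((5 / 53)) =1580568767 / 863908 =1829.56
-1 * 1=-1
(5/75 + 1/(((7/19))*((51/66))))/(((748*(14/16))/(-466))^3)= -5172263301952/4003659732765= -1.29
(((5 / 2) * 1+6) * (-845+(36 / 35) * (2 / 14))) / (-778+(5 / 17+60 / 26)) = 777657673 / 83967870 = 9.26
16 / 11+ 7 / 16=333 / 176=1.89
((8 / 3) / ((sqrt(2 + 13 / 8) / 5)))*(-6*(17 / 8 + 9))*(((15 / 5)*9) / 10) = -4806*sqrt(58) / 29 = -1262.12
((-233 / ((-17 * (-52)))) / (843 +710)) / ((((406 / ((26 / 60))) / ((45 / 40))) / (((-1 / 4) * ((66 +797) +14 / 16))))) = 4830789 / 109760573440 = 0.00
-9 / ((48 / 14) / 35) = -735 / 8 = -91.88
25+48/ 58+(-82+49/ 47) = -75142/ 1363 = -55.13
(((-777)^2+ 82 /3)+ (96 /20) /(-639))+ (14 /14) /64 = 41152032233 /68160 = 603756.34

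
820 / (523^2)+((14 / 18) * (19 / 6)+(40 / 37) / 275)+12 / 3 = 194472673063 / 30058101810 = 6.47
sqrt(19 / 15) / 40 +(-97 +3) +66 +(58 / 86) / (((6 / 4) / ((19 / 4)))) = -6673 / 258 +sqrt(285) / 600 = -25.84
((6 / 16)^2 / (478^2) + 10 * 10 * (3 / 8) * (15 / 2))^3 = 69564056288694928990877016729 / 3126851826478980530176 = 22247314.60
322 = 322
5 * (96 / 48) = 10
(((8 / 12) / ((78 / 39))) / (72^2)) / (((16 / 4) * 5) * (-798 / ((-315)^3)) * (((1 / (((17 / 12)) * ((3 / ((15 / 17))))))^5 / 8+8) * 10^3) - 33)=-98783701122001 / 44421629760223146176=-0.00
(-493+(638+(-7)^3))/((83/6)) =-1188/83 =-14.31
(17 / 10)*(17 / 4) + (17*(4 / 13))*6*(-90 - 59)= -2427923 / 520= -4669.08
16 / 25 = 0.64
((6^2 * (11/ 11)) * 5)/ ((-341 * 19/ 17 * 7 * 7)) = -3060/ 317471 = -0.01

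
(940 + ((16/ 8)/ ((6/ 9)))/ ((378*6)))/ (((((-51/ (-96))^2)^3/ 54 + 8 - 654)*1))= -381522481774592/ 262194699555929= -1.46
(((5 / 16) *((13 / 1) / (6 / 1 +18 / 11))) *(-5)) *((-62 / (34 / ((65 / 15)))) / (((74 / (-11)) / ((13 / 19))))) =-206023675 / 96372864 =-2.14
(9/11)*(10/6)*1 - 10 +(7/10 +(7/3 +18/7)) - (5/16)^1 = -61799/18480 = -3.34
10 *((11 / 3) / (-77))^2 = 10 / 441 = 0.02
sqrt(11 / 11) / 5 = 1 / 5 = 0.20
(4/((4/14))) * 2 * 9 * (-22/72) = -77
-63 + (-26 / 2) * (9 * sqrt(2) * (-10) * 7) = -63 + 8190 * sqrt(2) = 11519.41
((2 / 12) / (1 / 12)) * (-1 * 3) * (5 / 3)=-10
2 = 2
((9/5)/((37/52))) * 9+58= 14942/185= 80.77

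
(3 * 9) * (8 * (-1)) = -216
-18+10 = -8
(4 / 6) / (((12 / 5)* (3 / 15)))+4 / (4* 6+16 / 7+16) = 494 / 333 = 1.48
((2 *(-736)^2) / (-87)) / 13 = -1083392 / 1131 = -957.91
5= 5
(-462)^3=-98611128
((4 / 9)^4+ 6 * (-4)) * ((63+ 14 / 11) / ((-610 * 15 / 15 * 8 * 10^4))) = 13893257 / 440243100000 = 0.00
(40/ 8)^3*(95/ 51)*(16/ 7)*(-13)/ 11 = -2470000/ 3927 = -628.98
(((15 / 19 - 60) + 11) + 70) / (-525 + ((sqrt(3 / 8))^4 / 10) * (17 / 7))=-618240 / 14895031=-0.04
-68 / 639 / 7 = -0.02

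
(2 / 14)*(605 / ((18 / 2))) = 605 / 63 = 9.60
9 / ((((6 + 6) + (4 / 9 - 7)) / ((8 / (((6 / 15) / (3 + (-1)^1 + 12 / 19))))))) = 81000 / 931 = 87.00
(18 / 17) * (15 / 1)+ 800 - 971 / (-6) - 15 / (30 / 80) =95647 / 102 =937.72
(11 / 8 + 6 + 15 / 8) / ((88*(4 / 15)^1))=555 / 1408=0.39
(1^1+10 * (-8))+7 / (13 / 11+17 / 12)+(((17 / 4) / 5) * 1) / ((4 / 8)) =-36557 / 490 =-74.61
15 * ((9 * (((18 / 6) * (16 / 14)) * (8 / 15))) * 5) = 8640 / 7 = 1234.29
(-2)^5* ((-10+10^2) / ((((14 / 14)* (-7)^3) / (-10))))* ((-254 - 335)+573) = 460800 / 343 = 1343.44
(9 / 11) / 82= 9 / 902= 0.01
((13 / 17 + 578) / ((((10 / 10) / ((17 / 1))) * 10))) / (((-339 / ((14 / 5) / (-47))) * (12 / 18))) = 68873 / 265550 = 0.26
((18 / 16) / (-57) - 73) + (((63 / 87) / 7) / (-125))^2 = -145847795507 / 1997375000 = -73.02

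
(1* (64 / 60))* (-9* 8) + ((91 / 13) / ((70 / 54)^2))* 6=-9066 / 175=-51.81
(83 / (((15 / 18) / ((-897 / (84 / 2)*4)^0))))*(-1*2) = -996 / 5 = -199.20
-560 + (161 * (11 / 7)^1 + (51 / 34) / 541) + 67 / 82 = -6791382 / 22181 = -306.18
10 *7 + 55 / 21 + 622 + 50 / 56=58423 / 84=695.51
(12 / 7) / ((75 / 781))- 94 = -13326 / 175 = -76.15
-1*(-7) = 7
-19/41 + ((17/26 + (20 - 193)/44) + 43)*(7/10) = 27.34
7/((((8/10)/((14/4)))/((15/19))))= 24.18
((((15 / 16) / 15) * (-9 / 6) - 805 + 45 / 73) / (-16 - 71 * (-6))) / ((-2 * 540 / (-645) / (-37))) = 2989901069 / 68958720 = 43.36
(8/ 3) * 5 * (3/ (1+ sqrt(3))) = -20+ 20 * sqrt(3) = 14.64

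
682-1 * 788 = -106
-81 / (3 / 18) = -486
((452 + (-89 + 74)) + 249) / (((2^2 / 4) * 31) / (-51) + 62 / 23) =804678 / 2449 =328.57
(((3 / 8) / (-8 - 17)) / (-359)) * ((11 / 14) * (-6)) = -99 / 502600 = -0.00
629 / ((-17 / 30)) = -1110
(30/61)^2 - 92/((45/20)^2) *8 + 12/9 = -43343728/301401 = -143.81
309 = 309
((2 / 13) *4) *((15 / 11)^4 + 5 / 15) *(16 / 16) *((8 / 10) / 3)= 5328512 / 8564985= 0.62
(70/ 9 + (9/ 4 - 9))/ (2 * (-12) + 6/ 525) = -6475/ 151128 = -0.04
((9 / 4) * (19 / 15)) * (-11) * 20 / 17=-627 / 17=-36.88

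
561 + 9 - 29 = 541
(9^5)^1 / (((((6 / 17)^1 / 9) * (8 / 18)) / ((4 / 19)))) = 27103491 / 38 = 713249.76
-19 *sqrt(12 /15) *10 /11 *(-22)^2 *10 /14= -16720 *sqrt(5) /7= -5341.01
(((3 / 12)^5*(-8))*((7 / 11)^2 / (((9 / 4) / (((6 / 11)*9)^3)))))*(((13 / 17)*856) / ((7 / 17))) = -42589638 / 161051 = -264.45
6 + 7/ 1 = 13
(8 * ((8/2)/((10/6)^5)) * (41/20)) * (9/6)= 119556/15625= 7.65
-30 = -30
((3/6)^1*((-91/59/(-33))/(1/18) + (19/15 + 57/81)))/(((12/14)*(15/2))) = 862204/3942675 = 0.22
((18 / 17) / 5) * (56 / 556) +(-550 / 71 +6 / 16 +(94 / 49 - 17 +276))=83382125019 / 328835080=253.57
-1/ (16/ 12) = -3/ 4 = -0.75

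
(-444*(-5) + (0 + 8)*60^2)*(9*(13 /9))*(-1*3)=-1209780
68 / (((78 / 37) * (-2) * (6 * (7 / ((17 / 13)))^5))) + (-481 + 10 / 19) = -13330504287836893 / 27744469171146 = -480.47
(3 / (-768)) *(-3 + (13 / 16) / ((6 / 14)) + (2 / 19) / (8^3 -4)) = 127865 / 29650944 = 0.00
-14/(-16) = 7/8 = 0.88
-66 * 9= -594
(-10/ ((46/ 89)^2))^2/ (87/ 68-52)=-26665452425/ 965171609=-27.63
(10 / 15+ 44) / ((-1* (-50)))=67 / 75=0.89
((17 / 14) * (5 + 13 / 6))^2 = 534361 / 7056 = 75.73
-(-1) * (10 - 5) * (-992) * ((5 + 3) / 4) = -9920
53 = 53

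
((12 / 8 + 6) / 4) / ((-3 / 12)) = -15 / 2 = -7.50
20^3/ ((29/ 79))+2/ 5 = 3160058/ 145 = 21793.50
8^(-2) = 1/64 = 0.02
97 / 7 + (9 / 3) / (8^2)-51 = -16619 / 448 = -37.10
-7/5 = -1.40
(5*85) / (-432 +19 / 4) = -1700 / 1709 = -0.99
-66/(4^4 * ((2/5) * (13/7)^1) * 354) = -385/392704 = -0.00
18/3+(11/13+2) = 115/13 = 8.85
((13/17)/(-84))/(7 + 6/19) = -247/198492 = -0.00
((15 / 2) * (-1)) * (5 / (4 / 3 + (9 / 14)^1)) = -1575 / 83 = -18.98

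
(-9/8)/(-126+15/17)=51/5672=0.01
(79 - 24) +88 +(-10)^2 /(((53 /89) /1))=16479 /53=310.92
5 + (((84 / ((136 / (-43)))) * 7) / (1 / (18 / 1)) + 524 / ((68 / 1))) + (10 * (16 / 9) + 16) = -504889 / 153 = -3299.93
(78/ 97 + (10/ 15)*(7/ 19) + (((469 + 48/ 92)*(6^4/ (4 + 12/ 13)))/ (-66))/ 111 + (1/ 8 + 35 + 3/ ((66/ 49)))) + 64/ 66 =1552714071/ 69009292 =22.50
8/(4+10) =4/7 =0.57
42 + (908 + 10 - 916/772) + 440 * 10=1034251/193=5358.81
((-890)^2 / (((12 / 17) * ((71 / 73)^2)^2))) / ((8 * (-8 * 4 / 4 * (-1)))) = 95600548458425 / 4879042752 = 19594.12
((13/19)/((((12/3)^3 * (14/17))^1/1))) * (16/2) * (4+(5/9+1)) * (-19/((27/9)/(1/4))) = -0.91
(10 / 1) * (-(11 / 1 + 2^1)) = -130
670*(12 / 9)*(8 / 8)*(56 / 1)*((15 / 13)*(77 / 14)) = 4127200 / 13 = 317476.92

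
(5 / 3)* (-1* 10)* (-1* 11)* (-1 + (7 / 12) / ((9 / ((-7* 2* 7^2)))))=-675125 / 81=-8334.88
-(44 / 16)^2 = -121 / 16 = -7.56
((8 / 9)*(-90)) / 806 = -40 / 403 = -0.10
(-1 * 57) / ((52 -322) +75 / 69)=1311 / 6185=0.21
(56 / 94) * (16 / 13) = 448 / 611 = 0.73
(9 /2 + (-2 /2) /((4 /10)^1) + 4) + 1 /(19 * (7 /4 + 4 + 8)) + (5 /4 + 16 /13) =461053 /54340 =8.48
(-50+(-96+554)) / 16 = 51 / 2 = 25.50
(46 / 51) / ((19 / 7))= 322 / 969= 0.33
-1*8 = -8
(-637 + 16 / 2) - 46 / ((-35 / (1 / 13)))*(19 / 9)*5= -627.93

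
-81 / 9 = -9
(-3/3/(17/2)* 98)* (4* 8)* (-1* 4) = 25088/17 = 1475.76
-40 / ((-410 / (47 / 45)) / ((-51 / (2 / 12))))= -6392 / 205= -31.18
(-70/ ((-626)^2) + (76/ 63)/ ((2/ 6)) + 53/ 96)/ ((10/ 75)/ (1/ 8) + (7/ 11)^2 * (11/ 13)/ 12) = 196335673105/ 51554422808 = 3.81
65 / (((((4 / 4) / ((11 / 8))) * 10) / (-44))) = -1573 / 4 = -393.25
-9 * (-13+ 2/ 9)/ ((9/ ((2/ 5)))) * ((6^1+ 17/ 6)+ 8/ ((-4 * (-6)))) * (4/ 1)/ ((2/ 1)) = 2530/ 27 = 93.70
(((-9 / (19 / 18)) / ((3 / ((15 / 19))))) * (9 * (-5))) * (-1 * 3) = -109350 / 361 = -302.91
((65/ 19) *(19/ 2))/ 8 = 65/ 16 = 4.06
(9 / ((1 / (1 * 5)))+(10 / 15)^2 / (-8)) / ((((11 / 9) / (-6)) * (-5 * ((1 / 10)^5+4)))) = 11.03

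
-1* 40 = -40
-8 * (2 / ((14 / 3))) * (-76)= 1824 / 7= 260.57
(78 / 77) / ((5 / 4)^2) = 1248 / 1925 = 0.65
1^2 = 1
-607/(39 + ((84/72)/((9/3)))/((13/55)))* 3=-426114/9511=-44.80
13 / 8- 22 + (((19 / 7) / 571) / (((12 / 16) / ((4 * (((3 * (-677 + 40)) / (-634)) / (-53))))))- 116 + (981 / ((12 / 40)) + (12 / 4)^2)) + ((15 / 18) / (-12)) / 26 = 56437670172415 / 17958790512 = 3142.62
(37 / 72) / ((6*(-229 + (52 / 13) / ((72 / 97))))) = -37 / 96600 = -0.00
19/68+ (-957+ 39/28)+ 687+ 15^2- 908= -113208/119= -951.33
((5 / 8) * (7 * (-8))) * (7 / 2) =-245 / 2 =-122.50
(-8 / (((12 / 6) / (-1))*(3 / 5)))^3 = 8000 / 27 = 296.30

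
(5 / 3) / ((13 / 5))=25 / 39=0.64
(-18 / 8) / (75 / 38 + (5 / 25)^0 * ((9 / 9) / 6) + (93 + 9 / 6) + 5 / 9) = -1539 / 66482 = -0.02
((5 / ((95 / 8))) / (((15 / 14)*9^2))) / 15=0.00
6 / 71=0.08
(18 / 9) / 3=2 / 3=0.67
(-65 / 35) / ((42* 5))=-13 / 1470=-0.01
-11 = -11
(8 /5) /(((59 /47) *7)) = 376 /2065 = 0.18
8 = 8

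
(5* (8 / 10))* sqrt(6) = 4* sqrt(6) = 9.80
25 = 25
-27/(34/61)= -1647/34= -48.44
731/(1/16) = 11696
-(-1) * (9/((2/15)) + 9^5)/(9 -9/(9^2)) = 1064097/160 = 6650.61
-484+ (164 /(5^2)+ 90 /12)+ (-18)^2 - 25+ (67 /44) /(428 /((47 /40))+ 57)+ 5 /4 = -923895704 /5444725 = -169.69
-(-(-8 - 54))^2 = -3844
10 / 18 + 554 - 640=-769 / 9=-85.44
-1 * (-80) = 80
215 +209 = 424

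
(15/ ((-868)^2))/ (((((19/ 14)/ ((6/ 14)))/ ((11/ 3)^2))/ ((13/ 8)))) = 7865/ 57260224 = 0.00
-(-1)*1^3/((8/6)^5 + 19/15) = 1215/6659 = 0.18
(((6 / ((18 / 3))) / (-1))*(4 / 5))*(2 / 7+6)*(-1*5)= 176 / 7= 25.14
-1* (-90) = 90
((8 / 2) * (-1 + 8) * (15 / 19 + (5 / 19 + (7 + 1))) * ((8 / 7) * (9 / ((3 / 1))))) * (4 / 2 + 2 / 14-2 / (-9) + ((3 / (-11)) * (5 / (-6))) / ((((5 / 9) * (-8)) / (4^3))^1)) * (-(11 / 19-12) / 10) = -53661248 / 59565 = -900.89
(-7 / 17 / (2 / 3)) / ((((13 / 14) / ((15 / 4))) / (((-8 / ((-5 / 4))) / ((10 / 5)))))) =-1764 / 221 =-7.98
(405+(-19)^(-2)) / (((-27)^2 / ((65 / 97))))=9503390 / 25527393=0.37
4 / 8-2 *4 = -15 / 2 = -7.50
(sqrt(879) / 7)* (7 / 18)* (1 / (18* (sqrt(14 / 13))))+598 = sqrt(159978) / 4536+598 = 598.09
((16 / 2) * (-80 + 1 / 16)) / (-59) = 1279 / 118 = 10.84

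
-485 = -485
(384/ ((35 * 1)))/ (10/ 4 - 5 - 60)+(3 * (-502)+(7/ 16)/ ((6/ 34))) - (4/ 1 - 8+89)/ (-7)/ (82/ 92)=-12829525799/ 8610000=-1490.07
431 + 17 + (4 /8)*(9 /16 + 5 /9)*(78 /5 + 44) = 346549 /720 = 481.32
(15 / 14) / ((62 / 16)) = 60 / 217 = 0.28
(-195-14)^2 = 43681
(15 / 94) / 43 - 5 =-20195 / 4042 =-5.00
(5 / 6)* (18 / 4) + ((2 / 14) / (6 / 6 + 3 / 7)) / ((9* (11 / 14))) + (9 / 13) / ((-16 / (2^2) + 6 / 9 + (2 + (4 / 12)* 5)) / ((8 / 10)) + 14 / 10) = 11630101 / 2805660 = 4.15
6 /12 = 1 /2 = 0.50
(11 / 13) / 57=11 / 741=0.01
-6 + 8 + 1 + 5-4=4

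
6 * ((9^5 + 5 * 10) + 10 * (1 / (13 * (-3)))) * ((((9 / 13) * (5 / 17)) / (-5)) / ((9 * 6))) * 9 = -2406.74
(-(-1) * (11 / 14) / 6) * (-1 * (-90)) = 165 / 14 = 11.79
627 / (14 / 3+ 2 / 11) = 20691 / 160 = 129.32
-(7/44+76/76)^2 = -2601/1936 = -1.34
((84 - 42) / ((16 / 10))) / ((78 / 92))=805 / 26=30.96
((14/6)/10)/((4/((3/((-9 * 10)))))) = -7/3600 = -0.00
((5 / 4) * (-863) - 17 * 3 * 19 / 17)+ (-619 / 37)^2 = -4686723 / 5476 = -855.87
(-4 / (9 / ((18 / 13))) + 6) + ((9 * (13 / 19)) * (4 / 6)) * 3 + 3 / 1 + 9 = 7336 / 247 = 29.70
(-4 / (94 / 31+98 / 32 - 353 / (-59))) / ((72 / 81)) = -43896 / 117815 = -0.37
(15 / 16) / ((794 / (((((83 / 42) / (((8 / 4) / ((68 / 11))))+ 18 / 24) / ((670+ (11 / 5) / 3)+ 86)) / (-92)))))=-475275 / 4086139154944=-0.00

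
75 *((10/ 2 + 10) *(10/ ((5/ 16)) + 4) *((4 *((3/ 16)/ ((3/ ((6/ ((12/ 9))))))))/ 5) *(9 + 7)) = 145800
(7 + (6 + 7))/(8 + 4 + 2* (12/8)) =1.33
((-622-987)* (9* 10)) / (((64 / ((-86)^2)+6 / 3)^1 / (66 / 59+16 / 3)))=-16987484110 / 36521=-465142.91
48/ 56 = 0.86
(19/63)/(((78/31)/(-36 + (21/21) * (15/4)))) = -25327/6552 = -3.87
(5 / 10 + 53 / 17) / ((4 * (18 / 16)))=41 / 51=0.80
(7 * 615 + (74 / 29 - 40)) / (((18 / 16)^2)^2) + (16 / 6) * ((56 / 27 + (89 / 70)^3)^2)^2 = 275147745650050368442705361225069 / 79994624186329720875000000000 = 3439.58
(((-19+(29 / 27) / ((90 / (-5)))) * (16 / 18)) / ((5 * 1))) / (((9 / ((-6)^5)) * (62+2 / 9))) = 74104 / 1575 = 47.05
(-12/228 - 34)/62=-647/1178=-0.55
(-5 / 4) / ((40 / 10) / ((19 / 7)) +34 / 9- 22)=855 / 11456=0.07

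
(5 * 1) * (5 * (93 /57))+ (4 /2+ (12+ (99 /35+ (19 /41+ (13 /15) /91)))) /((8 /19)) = 53579363 /654360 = 81.88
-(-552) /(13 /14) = 7728 /13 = 594.46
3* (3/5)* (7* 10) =126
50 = 50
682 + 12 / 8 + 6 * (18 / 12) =1385 / 2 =692.50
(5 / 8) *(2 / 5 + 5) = 3.38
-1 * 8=-8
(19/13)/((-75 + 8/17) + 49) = -323/5642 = -0.06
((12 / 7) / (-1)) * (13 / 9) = -52 / 21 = -2.48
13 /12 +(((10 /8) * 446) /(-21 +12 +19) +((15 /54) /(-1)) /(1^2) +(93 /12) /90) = 6797 /120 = 56.64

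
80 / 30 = 8 / 3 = 2.67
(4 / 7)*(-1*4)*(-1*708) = 11328 / 7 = 1618.29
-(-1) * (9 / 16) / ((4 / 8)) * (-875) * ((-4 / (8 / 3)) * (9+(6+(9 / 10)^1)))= 751275 / 32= 23477.34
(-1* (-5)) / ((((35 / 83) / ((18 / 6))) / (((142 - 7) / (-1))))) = -33615 / 7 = -4802.14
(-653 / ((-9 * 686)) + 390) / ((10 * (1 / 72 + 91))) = 4817026 / 11238395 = 0.43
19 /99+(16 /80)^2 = 574 /2475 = 0.23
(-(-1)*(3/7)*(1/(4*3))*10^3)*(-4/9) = -1000/63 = -15.87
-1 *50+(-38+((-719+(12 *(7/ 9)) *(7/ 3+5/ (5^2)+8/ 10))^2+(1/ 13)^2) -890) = 6464125528/ 13689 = 472213.13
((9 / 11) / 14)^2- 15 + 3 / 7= -345495 / 23716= -14.57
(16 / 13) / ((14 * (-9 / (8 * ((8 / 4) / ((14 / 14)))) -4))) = -128 / 6643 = -0.02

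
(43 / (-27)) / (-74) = 43 / 1998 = 0.02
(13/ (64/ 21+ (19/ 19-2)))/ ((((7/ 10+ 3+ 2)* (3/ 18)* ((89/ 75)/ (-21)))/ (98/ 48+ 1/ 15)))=-249.34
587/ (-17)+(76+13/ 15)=10796/ 255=42.34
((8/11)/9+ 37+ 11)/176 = 595/2178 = 0.27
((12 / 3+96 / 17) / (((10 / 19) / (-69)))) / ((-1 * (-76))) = -16.64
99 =99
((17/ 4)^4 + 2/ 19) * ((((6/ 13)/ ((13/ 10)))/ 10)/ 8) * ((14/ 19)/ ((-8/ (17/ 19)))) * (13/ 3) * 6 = -566705727/ 182614016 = -3.10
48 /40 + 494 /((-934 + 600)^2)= 1.20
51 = 51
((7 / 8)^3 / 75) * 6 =343 / 6400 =0.05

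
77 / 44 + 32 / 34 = 183 / 68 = 2.69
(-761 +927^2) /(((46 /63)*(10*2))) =6761223 /115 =58793.24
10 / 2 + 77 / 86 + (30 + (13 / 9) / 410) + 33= 5466092 / 79335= 68.90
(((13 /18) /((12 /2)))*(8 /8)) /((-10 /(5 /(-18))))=13 /3888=0.00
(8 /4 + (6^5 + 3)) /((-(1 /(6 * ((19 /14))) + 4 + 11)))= -443517 /862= -514.52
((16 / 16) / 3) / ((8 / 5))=5 / 24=0.21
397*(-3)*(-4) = 4764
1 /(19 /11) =11 /19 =0.58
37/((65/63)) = 2331/65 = 35.86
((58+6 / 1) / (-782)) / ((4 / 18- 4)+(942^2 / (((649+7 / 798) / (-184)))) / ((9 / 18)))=10654128 / 65500860813605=0.00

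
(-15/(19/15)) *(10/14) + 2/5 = -5359/665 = -8.06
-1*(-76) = 76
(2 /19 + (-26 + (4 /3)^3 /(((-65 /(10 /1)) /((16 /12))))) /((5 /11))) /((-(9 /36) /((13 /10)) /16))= 37238272 /7695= 4839.28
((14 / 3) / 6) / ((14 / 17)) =17 / 18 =0.94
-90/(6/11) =-165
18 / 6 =3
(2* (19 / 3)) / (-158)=-19 / 237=-0.08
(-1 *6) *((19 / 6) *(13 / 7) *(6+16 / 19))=-1690 / 7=-241.43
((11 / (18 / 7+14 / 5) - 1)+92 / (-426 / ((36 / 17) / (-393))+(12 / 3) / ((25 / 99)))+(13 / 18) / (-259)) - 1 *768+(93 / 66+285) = -9158664393469615 / 19058924428236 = -480.54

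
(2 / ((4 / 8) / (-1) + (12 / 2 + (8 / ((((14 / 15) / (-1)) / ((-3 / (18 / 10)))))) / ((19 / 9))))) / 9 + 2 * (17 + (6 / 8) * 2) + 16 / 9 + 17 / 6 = 815017 / 19578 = 41.63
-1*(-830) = 830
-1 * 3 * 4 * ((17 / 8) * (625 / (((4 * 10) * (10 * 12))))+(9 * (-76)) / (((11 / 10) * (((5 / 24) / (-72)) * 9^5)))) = -5359411 / 114048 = -46.99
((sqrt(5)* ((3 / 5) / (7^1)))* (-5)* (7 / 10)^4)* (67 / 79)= -68943* sqrt(5) / 790000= -0.20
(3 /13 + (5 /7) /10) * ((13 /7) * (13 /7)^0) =55 /98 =0.56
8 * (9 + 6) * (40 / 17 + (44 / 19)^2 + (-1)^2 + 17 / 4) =9548550 / 6137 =1555.90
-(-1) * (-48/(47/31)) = -1488/47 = -31.66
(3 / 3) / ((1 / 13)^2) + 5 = 174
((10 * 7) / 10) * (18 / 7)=18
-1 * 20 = -20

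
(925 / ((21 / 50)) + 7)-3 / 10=463907 / 210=2209.08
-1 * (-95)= 95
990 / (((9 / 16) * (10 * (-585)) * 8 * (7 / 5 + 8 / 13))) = -22 / 1179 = -0.02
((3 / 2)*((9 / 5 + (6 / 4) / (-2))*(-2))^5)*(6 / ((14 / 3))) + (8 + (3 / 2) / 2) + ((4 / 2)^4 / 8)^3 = -62.01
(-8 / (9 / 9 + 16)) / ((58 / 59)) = -236 / 493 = -0.48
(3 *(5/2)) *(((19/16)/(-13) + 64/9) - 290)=-2648695/1248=-2122.35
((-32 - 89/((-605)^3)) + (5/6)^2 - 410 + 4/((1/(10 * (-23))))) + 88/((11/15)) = -9895718297671/7972024500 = -1241.31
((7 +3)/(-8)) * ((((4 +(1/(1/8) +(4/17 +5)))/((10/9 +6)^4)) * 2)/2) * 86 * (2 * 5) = -7.25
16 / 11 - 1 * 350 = -3834 / 11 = -348.55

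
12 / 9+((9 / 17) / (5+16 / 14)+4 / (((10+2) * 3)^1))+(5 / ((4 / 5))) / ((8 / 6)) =654545 / 105264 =6.22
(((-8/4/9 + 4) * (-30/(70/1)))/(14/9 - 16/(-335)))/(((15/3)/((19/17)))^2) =-72561/1438115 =-0.05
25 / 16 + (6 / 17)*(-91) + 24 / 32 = -8107 / 272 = -29.81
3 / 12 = 1 / 4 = 0.25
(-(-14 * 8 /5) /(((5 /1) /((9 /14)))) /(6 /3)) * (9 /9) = 36 /25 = 1.44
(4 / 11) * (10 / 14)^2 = 100 / 539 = 0.19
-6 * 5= -30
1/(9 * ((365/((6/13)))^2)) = 4/22515025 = 0.00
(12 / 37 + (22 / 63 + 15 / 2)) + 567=575.17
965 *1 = 965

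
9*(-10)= -90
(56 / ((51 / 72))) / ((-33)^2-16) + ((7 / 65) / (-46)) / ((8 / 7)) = 31254671 / 436324720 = 0.07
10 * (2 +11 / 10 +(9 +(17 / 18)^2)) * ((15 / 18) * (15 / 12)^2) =2630875 / 15552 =169.17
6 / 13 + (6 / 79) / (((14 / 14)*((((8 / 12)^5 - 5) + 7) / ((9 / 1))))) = 208059 / 265993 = 0.78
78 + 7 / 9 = 709 / 9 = 78.78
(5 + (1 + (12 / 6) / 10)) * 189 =5859 / 5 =1171.80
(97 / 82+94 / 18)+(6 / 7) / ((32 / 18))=142319 / 20664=6.89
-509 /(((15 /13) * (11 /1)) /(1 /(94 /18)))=-19851 /2585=-7.68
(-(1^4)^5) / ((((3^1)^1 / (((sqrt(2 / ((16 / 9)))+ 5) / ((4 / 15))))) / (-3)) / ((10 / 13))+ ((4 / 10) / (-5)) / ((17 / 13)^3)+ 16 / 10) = -19341009188025 / 28846460761438+ 70602389325 * sqrt(2) / 14423230380719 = -0.66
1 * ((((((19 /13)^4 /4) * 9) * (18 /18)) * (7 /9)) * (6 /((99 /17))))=15508199 /1885026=8.23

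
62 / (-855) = -62 / 855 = -0.07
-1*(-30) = 30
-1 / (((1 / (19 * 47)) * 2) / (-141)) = 125913 / 2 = 62956.50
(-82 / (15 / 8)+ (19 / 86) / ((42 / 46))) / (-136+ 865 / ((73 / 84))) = -9556357 / 188823320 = -0.05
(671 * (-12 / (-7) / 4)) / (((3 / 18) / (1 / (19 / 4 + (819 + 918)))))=0.99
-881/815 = -1.08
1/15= 0.07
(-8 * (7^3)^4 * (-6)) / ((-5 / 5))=-664381785648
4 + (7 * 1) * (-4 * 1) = -24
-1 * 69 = -69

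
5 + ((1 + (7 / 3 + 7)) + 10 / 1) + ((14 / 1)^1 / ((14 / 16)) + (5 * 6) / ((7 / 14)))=304 / 3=101.33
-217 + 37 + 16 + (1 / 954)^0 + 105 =-58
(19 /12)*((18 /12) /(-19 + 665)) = 1 /272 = 0.00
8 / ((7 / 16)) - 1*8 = 72 / 7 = 10.29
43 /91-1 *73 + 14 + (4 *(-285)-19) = -110795 /91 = -1217.53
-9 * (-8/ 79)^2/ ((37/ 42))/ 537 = -8064/ 41334143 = -0.00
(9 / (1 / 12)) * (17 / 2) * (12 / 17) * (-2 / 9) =-144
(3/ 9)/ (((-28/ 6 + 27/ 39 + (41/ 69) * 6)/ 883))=-264017/ 367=-719.39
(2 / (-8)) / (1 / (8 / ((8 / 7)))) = -7 / 4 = -1.75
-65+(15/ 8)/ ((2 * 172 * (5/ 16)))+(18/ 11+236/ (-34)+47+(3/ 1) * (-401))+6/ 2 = -39345815/ 32164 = -1223.29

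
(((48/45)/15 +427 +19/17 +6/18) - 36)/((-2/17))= -1501397/450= -3336.44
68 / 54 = 34 / 27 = 1.26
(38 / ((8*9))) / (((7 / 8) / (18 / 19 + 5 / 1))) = 226 / 63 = 3.59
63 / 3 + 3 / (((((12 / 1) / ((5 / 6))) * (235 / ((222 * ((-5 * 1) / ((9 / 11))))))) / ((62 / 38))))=612023 / 32148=19.04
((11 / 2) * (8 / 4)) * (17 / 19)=187 / 19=9.84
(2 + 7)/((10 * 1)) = 9/10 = 0.90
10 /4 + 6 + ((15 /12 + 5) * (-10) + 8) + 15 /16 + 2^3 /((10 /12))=-2837 /80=-35.46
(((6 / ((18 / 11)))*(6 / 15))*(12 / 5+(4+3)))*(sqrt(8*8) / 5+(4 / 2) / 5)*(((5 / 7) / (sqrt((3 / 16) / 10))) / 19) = 8272*sqrt(30) / 5985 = 7.57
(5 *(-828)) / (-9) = 460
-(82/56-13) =323/28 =11.54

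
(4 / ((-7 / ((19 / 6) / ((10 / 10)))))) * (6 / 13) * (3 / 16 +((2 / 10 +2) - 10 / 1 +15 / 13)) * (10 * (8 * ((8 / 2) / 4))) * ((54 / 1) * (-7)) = -27566568 / 169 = -163115.79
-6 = -6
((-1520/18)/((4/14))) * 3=-2660/3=-886.67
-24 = -24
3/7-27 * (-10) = 1893/7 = 270.43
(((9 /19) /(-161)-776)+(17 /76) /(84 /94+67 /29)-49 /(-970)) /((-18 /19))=2234178707179 /2727977560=818.99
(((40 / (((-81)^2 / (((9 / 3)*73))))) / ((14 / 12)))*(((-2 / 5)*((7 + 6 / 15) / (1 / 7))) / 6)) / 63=-43216 / 688905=-0.06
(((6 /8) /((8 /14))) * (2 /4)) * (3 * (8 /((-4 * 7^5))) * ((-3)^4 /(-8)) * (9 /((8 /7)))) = 6561 /351232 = 0.02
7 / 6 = 1.17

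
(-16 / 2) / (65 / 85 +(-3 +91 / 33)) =-4488 / 293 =-15.32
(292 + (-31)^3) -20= -29519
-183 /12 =-15.25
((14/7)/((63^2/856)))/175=0.00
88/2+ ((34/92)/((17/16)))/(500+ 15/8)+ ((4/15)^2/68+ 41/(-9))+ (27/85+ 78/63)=6758586224/164835825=41.00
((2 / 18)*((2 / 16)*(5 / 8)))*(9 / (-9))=-5 / 576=-0.01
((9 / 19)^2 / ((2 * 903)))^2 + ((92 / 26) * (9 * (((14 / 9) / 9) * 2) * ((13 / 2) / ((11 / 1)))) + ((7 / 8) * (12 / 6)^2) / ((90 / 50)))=39506934505837 / 4675656316716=8.45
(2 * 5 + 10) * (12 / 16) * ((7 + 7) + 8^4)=61650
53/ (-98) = -53/ 98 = -0.54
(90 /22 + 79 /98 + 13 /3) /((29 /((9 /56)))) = 89553 /1750672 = 0.05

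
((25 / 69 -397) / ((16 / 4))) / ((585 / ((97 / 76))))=-0.22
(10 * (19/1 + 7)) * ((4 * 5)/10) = 520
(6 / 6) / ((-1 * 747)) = -1 / 747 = -0.00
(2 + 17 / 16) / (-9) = -49 / 144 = -0.34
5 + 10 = 15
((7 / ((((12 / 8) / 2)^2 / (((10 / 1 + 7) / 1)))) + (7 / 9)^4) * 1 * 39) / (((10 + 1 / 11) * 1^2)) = 198829631 / 242757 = 819.05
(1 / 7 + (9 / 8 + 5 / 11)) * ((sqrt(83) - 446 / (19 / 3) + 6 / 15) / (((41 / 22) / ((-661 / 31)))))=1166296823 / 845215 - 701321 * sqrt(83) / 35588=1200.35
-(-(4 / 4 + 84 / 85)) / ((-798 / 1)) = -169 / 67830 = -0.00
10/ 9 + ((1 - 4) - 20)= -197/ 9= -21.89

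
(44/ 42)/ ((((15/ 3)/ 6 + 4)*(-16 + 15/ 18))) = -264/ 18473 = -0.01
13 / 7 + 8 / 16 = 33 / 14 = 2.36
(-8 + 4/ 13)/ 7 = -100/ 91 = -1.10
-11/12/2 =-11/24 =-0.46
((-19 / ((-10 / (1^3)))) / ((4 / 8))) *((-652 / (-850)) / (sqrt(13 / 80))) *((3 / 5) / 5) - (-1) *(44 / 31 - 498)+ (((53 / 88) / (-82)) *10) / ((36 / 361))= -2002461487 / 4026528+ 74328 *sqrt(65) / 690625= -496.45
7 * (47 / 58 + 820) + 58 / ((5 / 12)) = 1706613 / 290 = 5884.87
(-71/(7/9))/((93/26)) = -25.52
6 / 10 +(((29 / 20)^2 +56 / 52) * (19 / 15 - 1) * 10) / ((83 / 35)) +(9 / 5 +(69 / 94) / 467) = 707745066 / 118414855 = 5.98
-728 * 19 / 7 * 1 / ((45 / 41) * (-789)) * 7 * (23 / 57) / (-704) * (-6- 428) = 3.97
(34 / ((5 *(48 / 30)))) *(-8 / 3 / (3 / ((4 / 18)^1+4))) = -15.95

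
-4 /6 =-2 /3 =-0.67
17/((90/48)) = 136/15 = 9.07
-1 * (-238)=238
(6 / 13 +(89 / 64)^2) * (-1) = -127549 / 53248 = -2.40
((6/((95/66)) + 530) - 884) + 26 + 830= 48086/95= 506.17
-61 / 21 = -2.90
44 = 44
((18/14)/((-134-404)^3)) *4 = -9/272511526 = -0.00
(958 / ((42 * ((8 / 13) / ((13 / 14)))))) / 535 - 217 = -272974489 / 1258320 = -216.94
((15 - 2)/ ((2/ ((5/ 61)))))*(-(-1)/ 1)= 65/ 122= 0.53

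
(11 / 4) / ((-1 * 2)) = -11 / 8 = -1.38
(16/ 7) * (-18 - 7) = -400/ 7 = -57.14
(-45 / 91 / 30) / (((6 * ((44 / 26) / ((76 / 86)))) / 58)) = -551 / 6622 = -0.08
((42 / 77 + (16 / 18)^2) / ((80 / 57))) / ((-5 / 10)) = -2261 / 1188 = -1.90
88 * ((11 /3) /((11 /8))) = 704 /3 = 234.67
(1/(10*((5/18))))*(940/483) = 564/805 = 0.70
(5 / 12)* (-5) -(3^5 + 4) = -2989 / 12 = -249.08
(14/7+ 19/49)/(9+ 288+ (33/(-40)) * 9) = 40/4851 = 0.01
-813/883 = -0.92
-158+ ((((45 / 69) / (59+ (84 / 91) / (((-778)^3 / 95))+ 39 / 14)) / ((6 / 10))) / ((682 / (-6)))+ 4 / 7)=-572100726054094421 / 3634030077376391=-157.43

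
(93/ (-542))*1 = -93/ 542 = -0.17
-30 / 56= -15 / 28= -0.54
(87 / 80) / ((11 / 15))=261 / 176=1.48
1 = 1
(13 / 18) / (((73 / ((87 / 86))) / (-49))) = -18473 / 37668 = -0.49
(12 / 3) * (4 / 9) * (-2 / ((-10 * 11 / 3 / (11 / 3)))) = 16 / 45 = 0.36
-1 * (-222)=222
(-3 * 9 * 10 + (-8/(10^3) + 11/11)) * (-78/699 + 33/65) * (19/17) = -225454418/1893125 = -119.09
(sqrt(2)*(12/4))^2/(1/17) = 306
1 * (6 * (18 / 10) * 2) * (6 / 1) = 648 / 5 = 129.60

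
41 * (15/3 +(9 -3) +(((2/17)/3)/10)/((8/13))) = 451.26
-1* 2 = -2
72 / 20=18 / 5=3.60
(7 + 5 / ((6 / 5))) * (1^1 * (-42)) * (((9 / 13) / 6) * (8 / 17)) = -5628 / 221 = -25.47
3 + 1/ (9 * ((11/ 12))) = 103/ 33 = 3.12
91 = 91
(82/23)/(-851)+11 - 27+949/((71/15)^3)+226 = 1533792844303/7005392003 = 218.94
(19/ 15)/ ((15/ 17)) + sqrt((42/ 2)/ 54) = sqrt(14)/ 6 + 323/ 225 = 2.06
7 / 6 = 1.17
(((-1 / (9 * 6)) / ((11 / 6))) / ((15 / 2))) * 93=-62 / 495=-0.13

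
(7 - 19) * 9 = -108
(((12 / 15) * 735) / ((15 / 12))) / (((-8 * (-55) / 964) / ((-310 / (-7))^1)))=2510256 / 55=45641.02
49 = 49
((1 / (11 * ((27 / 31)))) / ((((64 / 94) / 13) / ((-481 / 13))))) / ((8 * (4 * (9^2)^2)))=-700817 / 1995383808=-0.00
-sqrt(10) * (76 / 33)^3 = -438976 * sqrt(10) / 35937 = -38.63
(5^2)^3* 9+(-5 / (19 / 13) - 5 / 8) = 140620.95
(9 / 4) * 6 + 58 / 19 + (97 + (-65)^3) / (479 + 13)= -2530649 / 4674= -541.43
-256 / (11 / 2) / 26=-256 / 143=-1.79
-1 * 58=-58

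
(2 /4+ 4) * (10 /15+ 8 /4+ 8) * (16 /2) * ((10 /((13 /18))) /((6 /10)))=115200 /13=8861.54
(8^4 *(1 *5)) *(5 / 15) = 20480 / 3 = 6826.67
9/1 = 9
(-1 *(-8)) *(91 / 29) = 25.10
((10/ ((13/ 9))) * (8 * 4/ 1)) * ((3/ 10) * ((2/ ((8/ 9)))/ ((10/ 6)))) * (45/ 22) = 26244/ 143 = 183.52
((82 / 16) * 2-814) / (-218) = 3215 / 872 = 3.69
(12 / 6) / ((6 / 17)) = 17 / 3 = 5.67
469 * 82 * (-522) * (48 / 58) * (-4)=66455424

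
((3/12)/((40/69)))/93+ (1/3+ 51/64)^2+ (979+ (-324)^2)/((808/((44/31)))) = 108152795191/577105920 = 187.41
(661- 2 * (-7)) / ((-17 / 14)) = -9450 / 17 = -555.88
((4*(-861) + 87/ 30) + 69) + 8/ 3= -101083/ 30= -3369.43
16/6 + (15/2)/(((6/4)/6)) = 98/3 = 32.67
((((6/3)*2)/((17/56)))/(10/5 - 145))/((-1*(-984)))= -28/299013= -0.00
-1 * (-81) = 81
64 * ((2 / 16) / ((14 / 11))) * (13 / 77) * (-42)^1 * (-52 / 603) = 5408 / 1407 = 3.84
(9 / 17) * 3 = 27 / 17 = 1.59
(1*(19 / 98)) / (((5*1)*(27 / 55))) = 209 / 2646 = 0.08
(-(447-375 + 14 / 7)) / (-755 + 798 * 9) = -74 / 6427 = -0.01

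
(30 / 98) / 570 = 1 / 1862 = 0.00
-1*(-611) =611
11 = 11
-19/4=-4.75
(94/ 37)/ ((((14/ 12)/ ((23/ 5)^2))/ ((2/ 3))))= 198904/ 6475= 30.72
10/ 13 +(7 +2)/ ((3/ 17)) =673/ 13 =51.77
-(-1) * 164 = 164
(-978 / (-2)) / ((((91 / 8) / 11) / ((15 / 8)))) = 80685 / 91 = 886.65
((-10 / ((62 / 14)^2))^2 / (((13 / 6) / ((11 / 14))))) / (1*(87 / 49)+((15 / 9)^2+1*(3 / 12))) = 1996671600 / 101724914629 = 0.02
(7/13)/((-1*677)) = -7/8801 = -0.00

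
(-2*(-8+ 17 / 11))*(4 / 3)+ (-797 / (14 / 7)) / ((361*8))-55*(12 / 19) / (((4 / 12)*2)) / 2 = -1711373 / 190608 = -8.98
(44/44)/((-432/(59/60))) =-59/25920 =-0.00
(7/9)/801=7/7209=0.00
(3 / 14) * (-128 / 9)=-64 / 21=-3.05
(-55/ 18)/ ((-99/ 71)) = 355/ 162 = 2.19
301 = 301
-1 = -1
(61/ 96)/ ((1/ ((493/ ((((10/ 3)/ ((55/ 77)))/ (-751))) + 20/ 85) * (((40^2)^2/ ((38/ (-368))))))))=8477414019520000/ 6783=1249803039882.06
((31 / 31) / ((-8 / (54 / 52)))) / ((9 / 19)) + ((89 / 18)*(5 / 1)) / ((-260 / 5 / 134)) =-119773 / 1872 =-63.98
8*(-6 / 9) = -16 / 3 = -5.33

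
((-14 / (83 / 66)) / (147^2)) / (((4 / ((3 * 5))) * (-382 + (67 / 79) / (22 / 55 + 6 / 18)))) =47795 / 9421900957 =0.00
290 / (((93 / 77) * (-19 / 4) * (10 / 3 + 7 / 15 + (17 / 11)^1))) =-350900 / 37107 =-9.46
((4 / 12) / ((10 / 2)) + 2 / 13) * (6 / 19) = 86 / 1235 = 0.07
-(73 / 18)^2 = -5329 / 324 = -16.45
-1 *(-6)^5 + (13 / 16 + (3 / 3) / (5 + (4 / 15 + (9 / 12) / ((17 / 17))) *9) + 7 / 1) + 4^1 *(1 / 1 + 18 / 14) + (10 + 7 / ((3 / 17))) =745745963 / 95088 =7842.69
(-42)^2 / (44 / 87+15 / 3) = 320.39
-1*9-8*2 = -25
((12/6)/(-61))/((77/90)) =-180/4697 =-0.04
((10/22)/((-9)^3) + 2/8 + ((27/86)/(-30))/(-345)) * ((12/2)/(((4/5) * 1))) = 49449833/26435970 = 1.87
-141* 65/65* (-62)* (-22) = -192324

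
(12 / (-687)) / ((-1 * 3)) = 4 / 687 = 0.01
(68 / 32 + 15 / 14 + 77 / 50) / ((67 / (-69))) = -457539 / 93800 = -4.88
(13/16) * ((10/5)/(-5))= -13/40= -0.32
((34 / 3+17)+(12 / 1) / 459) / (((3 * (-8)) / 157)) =-681223 / 3672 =-185.52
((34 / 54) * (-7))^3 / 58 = -1685159 / 1141614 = -1.48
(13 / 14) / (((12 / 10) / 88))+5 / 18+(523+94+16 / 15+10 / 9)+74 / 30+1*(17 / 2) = 220033 / 315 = 698.52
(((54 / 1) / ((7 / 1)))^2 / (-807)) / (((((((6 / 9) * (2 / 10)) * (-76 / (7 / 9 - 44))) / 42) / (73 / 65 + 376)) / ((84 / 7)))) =-27805684212 / 465101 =-59784.18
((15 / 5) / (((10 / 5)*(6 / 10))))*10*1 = 25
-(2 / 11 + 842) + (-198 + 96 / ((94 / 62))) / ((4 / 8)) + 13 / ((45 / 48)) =-8512484 / 7755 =-1097.68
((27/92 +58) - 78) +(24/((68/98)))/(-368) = -7742/391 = -19.80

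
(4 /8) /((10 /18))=9 /10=0.90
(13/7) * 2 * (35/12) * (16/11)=520/33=15.76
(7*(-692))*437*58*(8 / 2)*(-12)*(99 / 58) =10059166656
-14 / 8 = -1.75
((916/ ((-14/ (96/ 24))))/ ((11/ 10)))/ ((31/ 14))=-36640/ 341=-107.45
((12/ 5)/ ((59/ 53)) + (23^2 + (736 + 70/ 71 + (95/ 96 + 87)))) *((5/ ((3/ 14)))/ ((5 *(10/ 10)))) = 19087604137/ 3016080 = 6328.61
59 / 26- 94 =-2385 / 26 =-91.73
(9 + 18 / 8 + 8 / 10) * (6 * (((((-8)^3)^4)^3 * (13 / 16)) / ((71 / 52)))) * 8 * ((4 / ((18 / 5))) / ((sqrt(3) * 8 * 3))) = 3304329042988515538787790390512582656 * sqrt(3) / 1917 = 2985532492113486590291537000000000.00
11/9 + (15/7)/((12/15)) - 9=-1285/252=-5.10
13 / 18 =0.72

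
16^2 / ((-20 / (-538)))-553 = 31667 / 5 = 6333.40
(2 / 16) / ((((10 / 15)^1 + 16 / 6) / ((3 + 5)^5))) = 6144 / 5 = 1228.80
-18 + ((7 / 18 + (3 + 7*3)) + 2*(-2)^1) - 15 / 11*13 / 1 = -15.34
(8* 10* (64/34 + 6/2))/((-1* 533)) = -6640/9061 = -0.73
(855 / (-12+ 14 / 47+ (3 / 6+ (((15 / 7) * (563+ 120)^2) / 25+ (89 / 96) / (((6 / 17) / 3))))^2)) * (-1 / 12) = -151224192000 / 3394748932894504727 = -0.00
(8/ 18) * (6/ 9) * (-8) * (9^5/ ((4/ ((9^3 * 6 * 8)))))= -1224440064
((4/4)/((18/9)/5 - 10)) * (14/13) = -35/312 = -0.11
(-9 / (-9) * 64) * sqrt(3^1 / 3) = 64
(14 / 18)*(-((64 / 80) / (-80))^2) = -7 / 90000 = -0.00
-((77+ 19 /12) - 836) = 9089 /12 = 757.42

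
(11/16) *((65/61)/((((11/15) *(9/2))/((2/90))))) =65/13176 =0.00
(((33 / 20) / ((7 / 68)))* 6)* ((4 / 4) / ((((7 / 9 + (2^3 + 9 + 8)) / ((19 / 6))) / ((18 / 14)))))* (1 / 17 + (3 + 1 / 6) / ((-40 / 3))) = -12341241 / 4547200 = -2.71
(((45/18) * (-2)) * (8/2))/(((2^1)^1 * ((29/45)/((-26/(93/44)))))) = 171600/899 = 190.88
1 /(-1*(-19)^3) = 1 /6859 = 0.00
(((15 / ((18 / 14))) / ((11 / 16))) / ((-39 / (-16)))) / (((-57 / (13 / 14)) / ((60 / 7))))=-12800 / 13167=-0.97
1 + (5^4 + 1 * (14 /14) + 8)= 635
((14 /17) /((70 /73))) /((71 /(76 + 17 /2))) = 12337 /12070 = 1.02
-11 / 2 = -5.50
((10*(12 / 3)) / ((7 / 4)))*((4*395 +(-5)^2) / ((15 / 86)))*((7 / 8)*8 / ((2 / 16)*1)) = 11778560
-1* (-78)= 78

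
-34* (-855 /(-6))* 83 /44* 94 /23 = -18900345 /506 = -37352.46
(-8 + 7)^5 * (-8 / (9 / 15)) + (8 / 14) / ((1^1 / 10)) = 400 / 21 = 19.05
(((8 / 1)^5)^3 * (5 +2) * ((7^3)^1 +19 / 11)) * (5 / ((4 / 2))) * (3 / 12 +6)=14592718323843072000 / 11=1326610756713006545.45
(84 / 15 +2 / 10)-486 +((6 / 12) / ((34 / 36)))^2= -693484 / 1445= -479.92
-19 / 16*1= -1.19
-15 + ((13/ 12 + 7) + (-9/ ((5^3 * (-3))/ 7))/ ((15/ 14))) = -50699/ 7500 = -6.76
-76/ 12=-6.33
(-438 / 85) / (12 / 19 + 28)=-0.18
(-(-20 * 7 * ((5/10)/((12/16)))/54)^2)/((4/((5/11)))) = -24500/72171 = -0.34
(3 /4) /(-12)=-1 /16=-0.06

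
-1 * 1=-1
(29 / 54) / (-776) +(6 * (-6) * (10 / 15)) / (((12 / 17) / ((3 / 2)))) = -2137133 / 41904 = -51.00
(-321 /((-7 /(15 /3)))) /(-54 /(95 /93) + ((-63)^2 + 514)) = 152475 /2946041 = 0.05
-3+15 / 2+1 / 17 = 155 / 34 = 4.56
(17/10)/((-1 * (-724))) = 0.00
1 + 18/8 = 13/4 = 3.25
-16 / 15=-1.07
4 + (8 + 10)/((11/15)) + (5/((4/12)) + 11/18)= 44.16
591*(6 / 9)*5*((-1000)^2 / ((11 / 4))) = 7880000000 / 11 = 716363636.36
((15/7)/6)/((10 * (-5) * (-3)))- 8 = -3359/420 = -8.00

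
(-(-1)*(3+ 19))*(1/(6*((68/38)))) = 209/102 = 2.05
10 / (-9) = -10 / 9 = -1.11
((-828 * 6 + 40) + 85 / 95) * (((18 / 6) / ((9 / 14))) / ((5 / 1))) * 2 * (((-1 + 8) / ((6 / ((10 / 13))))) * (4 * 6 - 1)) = -189840.94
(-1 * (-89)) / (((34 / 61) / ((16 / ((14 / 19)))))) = 412604 / 119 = 3467.26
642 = 642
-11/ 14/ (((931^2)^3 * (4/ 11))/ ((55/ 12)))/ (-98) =6655/ 42883817056696069398336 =0.00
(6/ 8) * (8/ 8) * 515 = 1545/ 4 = 386.25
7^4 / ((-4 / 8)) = -4802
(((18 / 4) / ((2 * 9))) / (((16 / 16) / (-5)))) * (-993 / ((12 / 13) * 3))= 21515 / 48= 448.23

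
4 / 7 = 0.57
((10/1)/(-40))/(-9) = 1/36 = 0.03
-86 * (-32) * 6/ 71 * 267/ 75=1469568/ 1775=827.93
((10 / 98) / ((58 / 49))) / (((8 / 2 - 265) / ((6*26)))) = -130 / 2523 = -0.05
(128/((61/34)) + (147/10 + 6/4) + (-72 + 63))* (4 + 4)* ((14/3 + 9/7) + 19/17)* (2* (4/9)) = 3869756416/979965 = 3948.87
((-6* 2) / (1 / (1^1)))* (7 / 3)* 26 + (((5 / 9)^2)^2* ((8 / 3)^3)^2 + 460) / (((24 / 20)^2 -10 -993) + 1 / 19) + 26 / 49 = -20290402348684471 / 27872852289849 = -727.96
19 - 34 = -15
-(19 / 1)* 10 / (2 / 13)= -1235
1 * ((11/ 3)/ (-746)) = -11/ 2238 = -0.00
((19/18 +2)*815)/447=5.57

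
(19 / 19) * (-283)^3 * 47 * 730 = -777642565970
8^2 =64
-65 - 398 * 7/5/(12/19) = -28417/30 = -947.23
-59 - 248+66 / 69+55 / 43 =-304.76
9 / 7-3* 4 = -75 / 7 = -10.71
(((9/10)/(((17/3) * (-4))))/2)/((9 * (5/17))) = -3/400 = -0.01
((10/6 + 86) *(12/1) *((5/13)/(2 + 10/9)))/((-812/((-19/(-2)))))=-224865/147784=-1.52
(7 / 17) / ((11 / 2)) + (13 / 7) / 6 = 3019 / 7854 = 0.38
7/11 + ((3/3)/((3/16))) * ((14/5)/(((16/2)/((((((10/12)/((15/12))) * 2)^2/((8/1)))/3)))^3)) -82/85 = -36254777/110421630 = -0.33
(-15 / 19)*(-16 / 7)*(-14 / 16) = -30 / 19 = -1.58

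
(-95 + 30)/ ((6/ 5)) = -325/ 6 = -54.17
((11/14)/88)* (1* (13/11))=13/1232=0.01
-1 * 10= -10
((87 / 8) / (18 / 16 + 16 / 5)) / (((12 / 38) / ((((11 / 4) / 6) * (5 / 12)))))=1.52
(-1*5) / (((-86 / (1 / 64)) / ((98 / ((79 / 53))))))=12985 / 217408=0.06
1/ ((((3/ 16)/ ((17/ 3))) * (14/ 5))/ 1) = 680/ 63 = 10.79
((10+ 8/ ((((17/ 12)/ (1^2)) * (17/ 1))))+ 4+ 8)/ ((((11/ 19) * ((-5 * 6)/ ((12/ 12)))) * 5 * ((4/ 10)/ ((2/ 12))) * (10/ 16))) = -0.17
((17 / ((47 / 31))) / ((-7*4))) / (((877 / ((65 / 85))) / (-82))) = 16523 / 577066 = 0.03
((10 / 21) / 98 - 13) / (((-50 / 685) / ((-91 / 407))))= -11907766 / 299145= -39.81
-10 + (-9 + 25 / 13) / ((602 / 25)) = -10.29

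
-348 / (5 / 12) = -4176 / 5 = -835.20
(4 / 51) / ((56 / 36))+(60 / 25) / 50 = 1464 / 14875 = 0.10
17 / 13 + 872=11353 / 13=873.31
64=64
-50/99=-0.51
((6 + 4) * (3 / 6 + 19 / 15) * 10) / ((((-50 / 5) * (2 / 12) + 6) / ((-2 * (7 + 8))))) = -15900 / 13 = -1223.08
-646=-646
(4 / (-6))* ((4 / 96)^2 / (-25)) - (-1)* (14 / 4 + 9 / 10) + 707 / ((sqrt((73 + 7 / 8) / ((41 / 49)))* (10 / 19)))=95041 / 21600 + 1919* sqrt(48462) / 2955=147.36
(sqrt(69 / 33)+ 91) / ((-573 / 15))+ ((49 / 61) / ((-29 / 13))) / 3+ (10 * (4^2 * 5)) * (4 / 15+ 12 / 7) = 11226858656 / 7095459 - 5 * sqrt(253) / 2101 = 1582.22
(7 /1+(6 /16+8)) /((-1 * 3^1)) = -41 /8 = -5.12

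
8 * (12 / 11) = 96 / 11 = 8.73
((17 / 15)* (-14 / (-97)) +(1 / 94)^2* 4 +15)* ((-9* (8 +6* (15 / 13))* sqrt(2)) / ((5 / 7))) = -2047022124* sqrt(2) / 717925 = -4032.35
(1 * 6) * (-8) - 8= -56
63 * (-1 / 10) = -63 / 10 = -6.30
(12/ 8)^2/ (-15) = -3/ 20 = -0.15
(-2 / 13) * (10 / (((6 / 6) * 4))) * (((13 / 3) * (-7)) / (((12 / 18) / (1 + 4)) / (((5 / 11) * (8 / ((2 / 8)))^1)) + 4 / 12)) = 14000 / 411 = 34.06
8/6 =4/3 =1.33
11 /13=0.85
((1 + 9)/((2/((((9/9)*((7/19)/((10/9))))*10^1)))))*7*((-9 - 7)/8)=-232.11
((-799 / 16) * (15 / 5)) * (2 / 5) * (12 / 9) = -799 / 10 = -79.90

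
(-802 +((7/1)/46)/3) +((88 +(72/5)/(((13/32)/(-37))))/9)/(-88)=-800.40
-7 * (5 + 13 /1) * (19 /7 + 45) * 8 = -48096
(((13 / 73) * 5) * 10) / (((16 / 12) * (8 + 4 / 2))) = 195 / 292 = 0.67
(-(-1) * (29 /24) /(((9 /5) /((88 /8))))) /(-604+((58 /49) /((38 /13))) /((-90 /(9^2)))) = -7424725 /607676364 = -0.01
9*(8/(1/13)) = 936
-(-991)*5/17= 4955/17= 291.47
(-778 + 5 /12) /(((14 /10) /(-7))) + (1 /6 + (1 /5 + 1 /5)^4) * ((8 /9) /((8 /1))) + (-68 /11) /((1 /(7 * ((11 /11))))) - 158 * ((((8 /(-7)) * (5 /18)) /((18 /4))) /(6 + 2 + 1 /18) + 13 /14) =3699.33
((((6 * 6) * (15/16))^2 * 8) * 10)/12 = 30375/4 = 7593.75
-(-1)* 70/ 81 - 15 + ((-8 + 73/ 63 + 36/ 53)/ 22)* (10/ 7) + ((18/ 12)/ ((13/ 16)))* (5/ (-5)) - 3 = -583033571/ 30081051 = -19.38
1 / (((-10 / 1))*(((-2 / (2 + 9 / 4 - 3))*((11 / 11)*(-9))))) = -1 / 144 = -0.01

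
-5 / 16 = -0.31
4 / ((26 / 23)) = 46 / 13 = 3.54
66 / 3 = 22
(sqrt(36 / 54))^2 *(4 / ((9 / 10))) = 80 / 27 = 2.96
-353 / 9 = -39.22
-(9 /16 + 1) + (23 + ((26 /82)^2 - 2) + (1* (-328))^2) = 2894104759 /26896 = 107603.54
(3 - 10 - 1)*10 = -80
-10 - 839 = -849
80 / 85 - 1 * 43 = -715 / 17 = -42.06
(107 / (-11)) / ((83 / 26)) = -2782 / 913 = -3.05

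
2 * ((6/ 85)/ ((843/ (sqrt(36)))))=24/ 23885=0.00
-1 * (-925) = 925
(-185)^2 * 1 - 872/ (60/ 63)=166547/ 5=33309.40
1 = 1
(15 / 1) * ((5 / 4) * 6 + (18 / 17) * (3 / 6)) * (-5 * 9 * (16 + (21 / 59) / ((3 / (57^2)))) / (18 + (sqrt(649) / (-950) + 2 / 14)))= -120110.86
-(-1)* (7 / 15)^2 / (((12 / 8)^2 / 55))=2156 / 405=5.32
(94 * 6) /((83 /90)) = 50760 /83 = 611.57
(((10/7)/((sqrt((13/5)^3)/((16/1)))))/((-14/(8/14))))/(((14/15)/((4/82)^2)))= -48000 * sqrt(65)/682097689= -0.00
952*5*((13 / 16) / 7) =1105 / 2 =552.50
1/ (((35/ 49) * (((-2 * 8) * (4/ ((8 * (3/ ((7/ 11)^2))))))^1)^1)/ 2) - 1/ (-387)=-140341/ 54180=-2.59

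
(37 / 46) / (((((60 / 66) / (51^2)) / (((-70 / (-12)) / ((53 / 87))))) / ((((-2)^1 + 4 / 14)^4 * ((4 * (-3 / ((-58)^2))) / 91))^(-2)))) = 806208525175445891407909 / 4193181499392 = 192266546366.37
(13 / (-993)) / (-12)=13 / 11916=0.00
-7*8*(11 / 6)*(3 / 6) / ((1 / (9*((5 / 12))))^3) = -86625 / 32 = -2707.03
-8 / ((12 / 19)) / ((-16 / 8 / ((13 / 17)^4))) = 542659 / 250563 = 2.17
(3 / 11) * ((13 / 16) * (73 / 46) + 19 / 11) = 73269 / 89056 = 0.82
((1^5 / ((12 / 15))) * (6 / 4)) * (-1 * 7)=-105 / 8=-13.12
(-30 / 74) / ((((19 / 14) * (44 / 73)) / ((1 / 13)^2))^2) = -3916815 / 184640810068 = -0.00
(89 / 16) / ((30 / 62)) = 2759 / 240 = 11.50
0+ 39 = 39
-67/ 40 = -1.68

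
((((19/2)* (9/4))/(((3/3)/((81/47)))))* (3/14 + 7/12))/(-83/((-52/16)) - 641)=-0.05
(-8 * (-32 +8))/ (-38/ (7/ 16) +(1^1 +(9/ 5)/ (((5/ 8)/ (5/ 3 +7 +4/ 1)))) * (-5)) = -0.70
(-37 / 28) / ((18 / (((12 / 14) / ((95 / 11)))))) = -407 / 55860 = -0.01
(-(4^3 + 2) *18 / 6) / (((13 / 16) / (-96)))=23394.46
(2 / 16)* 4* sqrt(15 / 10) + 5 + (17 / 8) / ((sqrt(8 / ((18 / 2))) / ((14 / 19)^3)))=6.51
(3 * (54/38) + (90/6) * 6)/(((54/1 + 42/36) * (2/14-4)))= -2786/6289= -0.44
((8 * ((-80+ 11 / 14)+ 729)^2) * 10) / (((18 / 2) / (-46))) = -76134976280 / 441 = -172641669.57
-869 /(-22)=79 /2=39.50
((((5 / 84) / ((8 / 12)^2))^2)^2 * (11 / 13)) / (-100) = -22275 / 8182300672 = -0.00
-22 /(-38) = 11 /19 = 0.58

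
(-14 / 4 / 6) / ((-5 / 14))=49 / 30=1.63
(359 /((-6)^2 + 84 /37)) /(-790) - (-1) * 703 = 786390637 /1118640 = 702.99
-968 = -968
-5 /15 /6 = -1 /18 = -0.06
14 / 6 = 7 / 3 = 2.33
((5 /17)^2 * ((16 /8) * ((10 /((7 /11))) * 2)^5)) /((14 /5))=64420400000000 /34000561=1894686.38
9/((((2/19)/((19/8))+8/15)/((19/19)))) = 48735/3128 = 15.58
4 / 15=0.27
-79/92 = -0.86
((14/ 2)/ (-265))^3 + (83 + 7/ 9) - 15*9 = -8579040212/ 167486625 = -51.22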